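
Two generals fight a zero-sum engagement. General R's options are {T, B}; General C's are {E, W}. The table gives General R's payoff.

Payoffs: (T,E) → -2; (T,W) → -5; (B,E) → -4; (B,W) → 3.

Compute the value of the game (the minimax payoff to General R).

Row minima: T → -5, B → -4; maximin = -4.
Column maxima: E → -2, W → 3; minimax = -2.
-4 ≠ -2, so there is no saddle point; optimal play is mixed.
Let General R play T with probability p. Expected payoff against E: (-2)p + (-4)(1−p) = 2p − 4; against W: (-5)p + 3(1−p) = −8p + 3.
Setting these equal: 2p − 4 = −8p + 3 ⇒ 10p = 7 ⇒ p = 7/10, and the value is (2)·(7/10) − 4 = -13/5.
For General C: with q = P(E), equating T's and B's payoffs gives 3q − 5 = −7q + 3 ⇒ q = 4/5.

-13/5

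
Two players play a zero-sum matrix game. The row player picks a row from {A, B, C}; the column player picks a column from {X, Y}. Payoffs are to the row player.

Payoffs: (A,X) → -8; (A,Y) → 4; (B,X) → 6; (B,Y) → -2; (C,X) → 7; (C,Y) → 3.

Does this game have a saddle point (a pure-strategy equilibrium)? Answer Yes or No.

Row minima: A → -8, B → -2, C → 3; maximin = 3.
Column maxima: X → 7, Y → 4; minimax = 4.
3 ≠ 4, so no pure-strategy equilibrium exists.

No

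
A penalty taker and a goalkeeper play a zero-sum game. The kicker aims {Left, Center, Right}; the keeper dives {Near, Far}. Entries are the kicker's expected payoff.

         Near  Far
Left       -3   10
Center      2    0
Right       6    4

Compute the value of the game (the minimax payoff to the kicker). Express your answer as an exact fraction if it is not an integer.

Row minima: Left → -3, Center → 0, Right → 4; maximin = 4.
Column maxima: Near → 6, Far → 10; minimax = 6.
4 ≠ 6, so there is no saddle point; optimal play is mixed.
Center is strictly dominated by Right, so the kicker never plays it.
On the remaining 2×2 (Left, Right vs Near, Far):
Let the kicker play Left with probability p. Expected payoff against Near: (-3)p + 6(1−p) = −9p + 6; against Far: 10p + 4(1−p) = 6p + 4.
Setting these equal: −9p + 6 = 6p + 4 ⇒ −15p = -2 ⇒ p = 2/15, and the value is (-9)·(2/15) + 6 = 24/5.
For the keeper: with q = P(Near), equating Left's and Right's payoffs gives −13q + 10 = 2q + 4 ⇒ q = 2/5.

24/5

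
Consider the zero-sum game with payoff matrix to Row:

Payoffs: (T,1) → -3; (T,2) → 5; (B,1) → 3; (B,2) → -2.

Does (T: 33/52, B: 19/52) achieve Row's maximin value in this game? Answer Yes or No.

Against 1 this mix gives (33/52)·(-3) + (19/52)·3 = -21/26.
Against 2 this mix gives (33/52)·5 + (19/52)·(-2) = 127/52.
Column will play 1, holding Row to -21/26. Shifting weight toward the row that does better against 1 would raise this floor (the equalizing mix achieves 9/13 against both 1 and 2), so the proposed strategy is not optimal.

No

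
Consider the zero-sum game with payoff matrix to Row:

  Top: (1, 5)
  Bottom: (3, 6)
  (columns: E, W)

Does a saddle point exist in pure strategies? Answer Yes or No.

Yes

Row minima: Top → 1, Bottom → 3; maximin = 3.
Column maxima: E → 3, W → 6; minimax = 3.
maximin = minimax = 3, so a saddle point exists.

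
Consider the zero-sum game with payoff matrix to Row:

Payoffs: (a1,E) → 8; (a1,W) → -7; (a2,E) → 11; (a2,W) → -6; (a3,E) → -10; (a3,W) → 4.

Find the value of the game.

-16/31

Row minima: a1 → -7, a2 → -6, a3 → -10; maximin = -6.
Column maxima: E → 11, W → 4; minimax = 4.
-6 ≠ 4, so there is no saddle point; optimal play is mixed.
a1 is strictly dominated by a2, so Row never plays it.
On the remaining 2×2 (a2, a3 vs E, W):
Let Row play a2 with probability p. Expected payoff against E: 11p + (-10)(1−p) = 21p − 10; against W: (-6)p + 4(1−p) = −10p + 4.
Setting these equal: 21p − 10 = −10p + 4 ⇒ 31p = 14 ⇒ p = 14/31, and the value is (21)·(14/31) − 10 = -16/31.
For Column: with q = P(E), equating a2's and a3's payoffs gives 17q − 6 = −14q + 4 ⇒ q = 10/31.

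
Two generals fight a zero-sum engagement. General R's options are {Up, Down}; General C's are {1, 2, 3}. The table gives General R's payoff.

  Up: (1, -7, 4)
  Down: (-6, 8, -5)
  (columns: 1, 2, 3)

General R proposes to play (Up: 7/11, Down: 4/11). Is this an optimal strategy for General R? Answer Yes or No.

Yes

Against 1 this mix gives (7/11)·1 + (4/11)·(-6) = -17/11.
Against 2 this mix gives (7/11)·(-7) + (4/11)·8 = -17/11.
Against 3 this mix gives (7/11)·4 + (4/11)·(-5) = 8/11.
All of General C's active replies (1, 2) yield -17/11, and no column does worse for General R. The mix makes General C indifferent and guarantees -17/11, so it is optimal.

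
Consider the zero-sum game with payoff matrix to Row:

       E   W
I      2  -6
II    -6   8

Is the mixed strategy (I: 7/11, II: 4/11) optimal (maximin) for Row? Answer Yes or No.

Against E this mix gives (7/11)·2 + (4/11)·(-6) = -10/11.
Against W this mix gives (7/11)·(-6) + (4/11)·8 = -10/11.
All of Column's active replies (E, W) yield -10/11, and no column does worse for Row. The mix makes Column indifferent and guarantees -10/11, so it is optimal.

Yes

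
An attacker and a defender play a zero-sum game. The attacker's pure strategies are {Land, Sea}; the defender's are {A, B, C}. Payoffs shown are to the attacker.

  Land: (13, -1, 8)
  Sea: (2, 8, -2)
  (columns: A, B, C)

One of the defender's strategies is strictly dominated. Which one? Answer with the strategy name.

A

C holds the attacker's payoff strictly below A in every row: 8 < 13, -2 < 2.
So A is strictly dominated for the defender.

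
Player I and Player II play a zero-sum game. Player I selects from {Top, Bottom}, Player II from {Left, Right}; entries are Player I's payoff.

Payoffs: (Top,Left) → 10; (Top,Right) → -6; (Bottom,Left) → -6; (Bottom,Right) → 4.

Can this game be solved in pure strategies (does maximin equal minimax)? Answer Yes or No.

Row minima: Top → -6, Bottom → -6; maximin = -6.
Column maxima: Left → 10, Right → 4; minimax = 4.
-6 ≠ 4, so no pure-strategy equilibrium exists.

No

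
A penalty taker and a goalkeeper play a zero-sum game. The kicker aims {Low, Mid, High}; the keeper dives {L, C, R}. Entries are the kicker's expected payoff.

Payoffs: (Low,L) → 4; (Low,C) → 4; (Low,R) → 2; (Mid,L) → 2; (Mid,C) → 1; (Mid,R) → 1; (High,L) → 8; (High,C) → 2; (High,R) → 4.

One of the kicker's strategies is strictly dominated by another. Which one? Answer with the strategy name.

Low gives a strictly higher payoff than Mid against every column: 4 > 2, 4 > 1, 2 > 1.
So Mid is strictly dominated and the kicker never plays it.

Mid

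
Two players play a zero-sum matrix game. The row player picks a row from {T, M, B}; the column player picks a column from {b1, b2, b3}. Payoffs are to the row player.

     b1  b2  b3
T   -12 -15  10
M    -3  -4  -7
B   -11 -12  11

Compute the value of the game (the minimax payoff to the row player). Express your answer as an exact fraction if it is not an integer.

-64/13

Row minima: T → -15, M → -7, B → -12; maximin = -7.
Column maxima: b1 → -3, b2 → -4, b3 → 11; minimax = -4.
-7 ≠ -4, so there is no saddle point; optimal play is mixed.
T is strictly dominated by B, so the row player never plays it.
b1 is strictly dominated by b2 (it gives the row player strictly more in every row), so the column player never plays it.
On the remaining 2×2 (M, B vs b2, b3):
Let the row player play M with probability p. Expected payoff against b2: (-4)p + (-12)(1−p) = 8p − 12; against b3: (-7)p + 11(1−p) = −18p + 11.
Setting these equal: 8p − 12 = −18p + 11 ⇒ 26p = 23 ⇒ p = 23/26, and the value is (8)·(23/26) − 12 = -64/13.
For the column player: with q = P(b2), equating M's and B's payoffs gives 3q − 7 = −23q + 11 ⇒ q = 9/13.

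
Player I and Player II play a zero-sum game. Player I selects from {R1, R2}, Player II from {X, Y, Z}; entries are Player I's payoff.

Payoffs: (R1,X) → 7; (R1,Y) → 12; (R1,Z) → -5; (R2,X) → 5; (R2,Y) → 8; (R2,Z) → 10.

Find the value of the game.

95/17

Row minima: R1 → -5, R2 → 5; maximin = 5.
Column maxima: X → 7, Y → 12, Z → 10; minimax = 7.
5 ≠ 7, so there is no saddle point; optimal play is mixed.
Y is strictly dominated by X (it gives Player I strictly more in every row), so Player II never plays it.
On the remaining 2×2 (R1, R2 vs X, Z):
Let Player I play R1 with probability p. Expected payoff against X: 7p + 5(1−p) = 2p + 5; against Z: (-5)p + 10(1−p) = −15p + 10.
Setting these equal: 2p + 5 = −15p + 10 ⇒ 17p = 5 ⇒ p = 5/17, and the value is (2)·(5/17) + 5 = 95/17.
For Player II: with q = P(X), equating R1's and R2's payoffs gives 12q − 5 = −5q + 10 ⇒ q = 15/17.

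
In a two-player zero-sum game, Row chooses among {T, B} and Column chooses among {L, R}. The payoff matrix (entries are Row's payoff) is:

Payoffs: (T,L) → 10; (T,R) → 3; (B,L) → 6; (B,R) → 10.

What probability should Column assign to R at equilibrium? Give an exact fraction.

4/11

Row minima: T → 3, B → 6; maximin = 6.
Column maxima: L → 10, R → 10; minimax = 10.
6 ≠ 10, so there is no saddle point; optimal play is mixed.
Let Row play T with probability p. Expected payoff against L: 10p + 6(1−p) = 4p + 6; against R: 3p + 10(1−p) = −7p + 10.
Setting these equal: 4p + 6 = −7p + 10 ⇒ 11p = 4 ⇒ p = 4/11, and the value is (4)·(4/11) + 6 = 82/11.
For Column: with q = P(L), equating T's and B's payoffs gives 7q + 3 = −4q + 10 ⇒ q = 7/11.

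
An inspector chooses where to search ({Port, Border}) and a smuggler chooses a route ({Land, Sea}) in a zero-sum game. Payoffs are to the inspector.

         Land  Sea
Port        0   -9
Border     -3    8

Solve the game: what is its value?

Row minima: Port → -9, Border → -3; maximin = -3.
Column maxima: Land → 0, Sea → 8; minimax = 0.
-3 ≠ 0, so there is no saddle point; optimal play is mixed.
Let the inspector play Port with probability p. Expected payoff against Land: 0p + (-3)(1−p) = 3p − 3; against Sea: (-9)p + 8(1−p) = −17p + 8.
Setting these equal: 3p − 3 = −17p + 8 ⇒ 20p = 11 ⇒ p = 11/20, and the value is (3)·(11/20) − 3 = -27/20.
For the smuggler: with q = P(Land), equating Port's and Border's payoffs gives 9q − 9 = −11q + 8 ⇒ q = 17/20.

-27/20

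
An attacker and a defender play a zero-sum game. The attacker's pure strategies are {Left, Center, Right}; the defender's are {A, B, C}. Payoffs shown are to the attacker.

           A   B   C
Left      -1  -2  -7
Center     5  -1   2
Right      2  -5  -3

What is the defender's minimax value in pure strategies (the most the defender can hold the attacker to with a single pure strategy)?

-1

Column maxima: A → 5, B → -1, C → 2.
The smallest of these is -1.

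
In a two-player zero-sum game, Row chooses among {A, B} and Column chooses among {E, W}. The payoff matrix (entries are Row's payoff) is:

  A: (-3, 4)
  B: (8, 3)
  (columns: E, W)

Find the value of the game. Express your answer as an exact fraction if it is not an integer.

Row minima: A → -3, B → 3; maximin = 3.
Column maxima: E → 8, W → 4; minimax = 4.
3 ≠ 4, so there is no saddle point; optimal play is mixed.
Let Row play A with probability p. Expected payoff against E: (-3)p + 8(1−p) = −11p + 8; against W: 4p + 3(1−p) = p + 3.
Setting these equal: −11p + 8 = p + 3 ⇒ −12p = -5 ⇒ p = 5/12, and the value is (-11)·(5/12) + 8 = 41/12.
For Column: with q = P(E), equating A's and B's payoffs gives −7q + 4 = 5q + 3 ⇒ q = 1/12.

41/12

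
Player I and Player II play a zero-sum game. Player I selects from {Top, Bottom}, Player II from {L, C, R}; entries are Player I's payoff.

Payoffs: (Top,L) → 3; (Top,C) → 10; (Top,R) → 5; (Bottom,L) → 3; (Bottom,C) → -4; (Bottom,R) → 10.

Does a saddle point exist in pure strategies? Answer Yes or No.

Yes

Row minima: Top → 3, Bottom → -4; maximin = 3.
Column maxima: L → 3, C → 10, R → 10; minimax = 3.
maximin = minimax = 3, so a saddle point exists.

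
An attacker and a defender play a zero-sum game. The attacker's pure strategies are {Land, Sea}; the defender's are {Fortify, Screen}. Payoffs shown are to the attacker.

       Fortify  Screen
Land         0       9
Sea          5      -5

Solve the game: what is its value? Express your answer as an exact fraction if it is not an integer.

45/19

Row minima: Land → 0, Sea → -5; maximin = 0.
Column maxima: Fortify → 5, Screen → 9; minimax = 5.
0 ≠ 5, so there is no saddle point; optimal play is mixed.
Let the attacker play Land with probability p. Expected payoff against Fortify: 0p + 5(1−p) = −5p + 5; against Screen: 9p + (-5)(1−p) = 14p − 5.
Setting these equal: −5p + 5 = 14p − 5 ⇒ −19p = -10 ⇒ p = 10/19, and the value is (-5)·(10/19) + 5 = 45/19.
For the defender: with q = P(Fortify), equating Land's and Sea's payoffs gives −9q + 9 = 10q − 5 ⇒ q = 14/19.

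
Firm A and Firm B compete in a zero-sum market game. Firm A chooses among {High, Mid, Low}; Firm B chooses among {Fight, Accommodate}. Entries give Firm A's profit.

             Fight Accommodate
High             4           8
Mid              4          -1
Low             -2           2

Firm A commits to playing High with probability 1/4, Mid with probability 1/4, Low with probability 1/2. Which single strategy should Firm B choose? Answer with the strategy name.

Fight

If Firm B plays Fight, Firm A's expected payoff is (1/4)·4 + (1/4)·4 + (1/2)·(-2) = 1.
If Firm B plays Accommodate, Firm A's expected payoff is (1/4)·8 + (1/4)·(-1) + (1/2)·2 = 11/4.
Firm B minimizes Firm A's payoff; the smallest is 1, so the best response is Fight.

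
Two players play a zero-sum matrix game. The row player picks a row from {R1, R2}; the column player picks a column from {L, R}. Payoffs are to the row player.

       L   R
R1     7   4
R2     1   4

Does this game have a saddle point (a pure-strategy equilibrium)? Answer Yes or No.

Yes

Row minima: R1 → 4, R2 → 1; maximin = 4.
Column maxima: L → 7, R → 4; minimax = 4.
maximin = minimax = 4, so a saddle point exists.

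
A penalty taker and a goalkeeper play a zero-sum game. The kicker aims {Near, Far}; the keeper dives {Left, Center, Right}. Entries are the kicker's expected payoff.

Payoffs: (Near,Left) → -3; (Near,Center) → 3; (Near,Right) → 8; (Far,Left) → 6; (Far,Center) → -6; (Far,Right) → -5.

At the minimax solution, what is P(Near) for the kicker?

2/3

Row minima: Near → -3, Far → -6; maximin = -3.
Column maxima: Left → 6, Center → 3, Right → 8; minimax = 3.
-3 ≠ 3, so there is no saddle point; optimal play is mixed.
Right is strictly dominated by Center (it gives the kicker strictly more in every row), so the keeper never plays it.
On the remaining 2×2 (Near, Far vs Left, Center):
Let the kicker play Near with probability p. Expected payoff against Left: (-3)p + 6(1−p) = −9p + 6; against Center: 3p + (-6)(1−p) = 9p − 6.
Setting these equal: −9p + 6 = 9p − 6 ⇒ −18p = -12 ⇒ p = 2/3, and the value is (-9)·(2/3) + 6 = 0.
For the keeper: with q = P(Left), equating Near's and Far's payoffs gives −6q + 3 = 12q − 6 ⇒ q = 1/2.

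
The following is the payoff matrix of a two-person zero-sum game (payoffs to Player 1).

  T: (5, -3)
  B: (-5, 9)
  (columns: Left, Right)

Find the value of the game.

Row minima: T → -3, B → -5; maximin = -3.
Column maxima: Left → 5, Right → 9; minimax = 5.
-3 ≠ 5, so there is no saddle point; optimal play is mixed.
Let Player 1 play T with probability p. Expected payoff against Left: 5p + (-5)(1−p) = 10p − 5; against Right: (-3)p + 9(1−p) = −12p + 9.
Setting these equal: 10p − 5 = −12p + 9 ⇒ 22p = 14 ⇒ p = 7/11, and the value is (10)·(7/11) − 5 = 15/11.
For Player 2: with q = P(Left), equating T's and B's payoffs gives 8q − 3 = −14q + 9 ⇒ q = 6/11.

15/11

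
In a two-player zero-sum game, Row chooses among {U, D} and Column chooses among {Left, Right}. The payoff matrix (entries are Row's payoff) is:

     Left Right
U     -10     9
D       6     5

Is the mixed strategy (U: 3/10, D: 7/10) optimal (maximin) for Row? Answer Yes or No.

Against Left this mix gives (3/10)·(-10) + (7/10)·6 = 6/5.
Against Right this mix gives (3/10)·9 + (7/10)·5 = 31/5.
Column will play Left, holding Row to 6/5. Shifting weight toward the row that does better against Left would raise this floor (the equalizing mix achieves 26/5 against both Left and Right), so the proposed strategy is not optimal.

No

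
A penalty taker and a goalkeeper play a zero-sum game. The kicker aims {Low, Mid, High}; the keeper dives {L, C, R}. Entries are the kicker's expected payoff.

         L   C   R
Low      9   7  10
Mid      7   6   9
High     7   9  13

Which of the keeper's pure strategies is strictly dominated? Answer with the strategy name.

L holds the kicker's payoff strictly below R in every row: 9 < 10, 7 < 9, 7 < 13.
So R is strictly dominated for the keeper.

R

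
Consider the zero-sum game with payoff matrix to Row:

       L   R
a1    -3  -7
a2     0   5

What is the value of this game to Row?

Row minima: a1 → -7, a2 → 0; maximin = 0.
Column maxima: L → 0, R → 5; minimax = 0.
Since maximin = minimax = 0, there is a saddle point and the value is 0.

0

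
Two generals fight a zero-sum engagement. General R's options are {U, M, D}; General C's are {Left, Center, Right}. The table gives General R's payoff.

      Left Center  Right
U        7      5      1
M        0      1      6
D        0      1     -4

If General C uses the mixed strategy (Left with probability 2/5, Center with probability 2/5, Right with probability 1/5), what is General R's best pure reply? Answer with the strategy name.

Expected payoff of U: (2/5)·7 + (2/5)·5 + (1/5)·1 = 5.
Expected payoff of M: (2/5)·0 + (2/5)·1 + (1/5)·6 = 8/5.
Expected payoff of D: (2/5)·0 + (2/5)·1 + (1/5)·(-4) = -2/5.
The largest is 5, so General R's best response is U.

U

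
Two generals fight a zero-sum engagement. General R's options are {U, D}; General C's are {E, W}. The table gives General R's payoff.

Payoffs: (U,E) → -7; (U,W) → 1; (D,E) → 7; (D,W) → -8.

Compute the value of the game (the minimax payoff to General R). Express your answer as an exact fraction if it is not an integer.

Row minima: U → -7, D → -8; maximin = -7.
Column maxima: E → 7, W → 1; minimax = 1.
-7 ≠ 1, so there is no saddle point; optimal play is mixed.
Let General R play U with probability p. Expected payoff against E: (-7)p + 7(1−p) = −14p + 7; against W: 1p + (-8)(1−p) = 9p − 8.
Setting these equal: −14p + 7 = 9p − 8 ⇒ −23p = -15 ⇒ p = 15/23, and the value is (-14)·(15/23) + 7 = -49/23.
For General C: with q = P(E), equating U's and D's payoffs gives −8q + 1 = 15q − 8 ⇒ q = 9/23.

-49/23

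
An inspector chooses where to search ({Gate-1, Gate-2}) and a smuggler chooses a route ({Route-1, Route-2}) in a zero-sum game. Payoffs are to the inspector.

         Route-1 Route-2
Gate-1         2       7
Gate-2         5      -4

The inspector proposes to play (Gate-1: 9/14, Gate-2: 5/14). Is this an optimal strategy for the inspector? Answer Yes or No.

Against Route-1 this mix gives (9/14)·2 + (5/14)·5 = 43/14.
Against Route-2 this mix gives (9/14)·7 + (5/14)·(-4) = 43/14.
All of the smuggler's active replies (Route-1, Route-2) yield 43/14, and no column does worse for the inspector. The mix makes the smuggler indifferent and guarantees 43/14, so it is optimal.

Yes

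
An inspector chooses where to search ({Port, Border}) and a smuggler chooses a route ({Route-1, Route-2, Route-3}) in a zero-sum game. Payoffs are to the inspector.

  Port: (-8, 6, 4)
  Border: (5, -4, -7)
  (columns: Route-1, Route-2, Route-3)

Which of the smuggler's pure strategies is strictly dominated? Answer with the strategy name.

Route-3 holds the inspector's payoff strictly below Route-2 in every row: 4 < 6, -7 < -4.
So Route-2 is strictly dominated for the smuggler.

Route-2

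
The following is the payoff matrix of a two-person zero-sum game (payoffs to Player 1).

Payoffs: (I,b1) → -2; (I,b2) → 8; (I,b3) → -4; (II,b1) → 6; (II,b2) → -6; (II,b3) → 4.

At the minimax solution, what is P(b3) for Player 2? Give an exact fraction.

7/11

Row minima: I → -4, II → -6; maximin = -4.
Column maxima: b1 → 6, b2 → 8, b3 → 4; minimax = 4.
-4 ≠ 4, so there is no saddle point; optimal play is mixed.
b1 is strictly dominated by b3 (it gives Player 1 strictly more in every row), so Player 2 never plays it.
On the remaining 2×2 (I, II vs b2, b3):
Let Player 1 play I with probability p. Expected payoff against b2: 8p + (-6)(1−p) = 14p − 6; against b3: (-4)p + 4(1−p) = −8p + 4.
Setting these equal: 14p − 6 = −8p + 4 ⇒ 22p = 10 ⇒ p = 5/11, and the value is (14)·(5/11) − 6 = 4/11.
For Player 2: with q = P(b2), equating I's and II's payoffs gives 12q − 4 = −10q + 4 ⇒ q = 4/11.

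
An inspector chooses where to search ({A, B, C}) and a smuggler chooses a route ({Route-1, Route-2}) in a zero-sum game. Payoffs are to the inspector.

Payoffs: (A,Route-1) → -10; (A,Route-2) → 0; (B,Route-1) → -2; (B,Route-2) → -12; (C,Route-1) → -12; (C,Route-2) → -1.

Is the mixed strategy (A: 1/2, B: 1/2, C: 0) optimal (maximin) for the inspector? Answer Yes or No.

Against Route-1 this mix gives (1/2)·(-10) + (1/2)·(-2) = -6.
Against Route-2 this mix gives (1/2)·0 + (1/2)·(-12) = -6.
All of the smuggler's active replies (Route-1, Route-2) yield -6, and no column does worse for the inspector. The mix makes the smuggler indifferent and guarantees -6, so it is optimal.

Yes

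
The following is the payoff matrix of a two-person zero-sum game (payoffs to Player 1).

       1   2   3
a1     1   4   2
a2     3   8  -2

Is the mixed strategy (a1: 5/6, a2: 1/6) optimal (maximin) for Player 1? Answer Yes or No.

Yes

Against 1 this mix gives (5/6)·1 + (1/6)·3 = 4/3.
Against 2 this mix gives (5/6)·4 + (1/6)·8 = 14/3.
Against 3 this mix gives (5/6)·2 + (1/6)·(-2) = 4/3.
All of Player 2's active replies (1, 3) yield 4/3, and no column does worse for Player 1. The mix makes Player 2 indifferent and guarantees 4/3, so it is optimal.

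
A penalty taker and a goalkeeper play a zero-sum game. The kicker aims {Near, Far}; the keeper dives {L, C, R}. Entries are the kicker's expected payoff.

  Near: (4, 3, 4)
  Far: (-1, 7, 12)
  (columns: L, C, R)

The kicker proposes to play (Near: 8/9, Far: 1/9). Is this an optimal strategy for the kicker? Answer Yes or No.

Yes

Against L this mix gives (8/9)·4 + (1/9)·(-1) = 31/9.
Against C this mix gives (8/9)·3 + (1/9)·7 = 31/9.
Against R this mix gives (8/9)·4 + (1/9)·12 = 44/9.
All of the keeper's active replies (L, C) yield 31/9, and no column does worse for the kicker. The mix makes the keeper indifferent and guarantees 31/9, so it is optimal.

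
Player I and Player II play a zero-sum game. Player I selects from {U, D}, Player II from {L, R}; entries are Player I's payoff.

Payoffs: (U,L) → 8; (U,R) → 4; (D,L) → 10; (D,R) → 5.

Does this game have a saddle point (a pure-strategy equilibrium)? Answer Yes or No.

Row minima: U → 4, D → 5; maximin = 5.
Column maxima: L → 10, R → 5; minimax = 5.
maximin = minimax = 5, so a saddle point exists.

Yes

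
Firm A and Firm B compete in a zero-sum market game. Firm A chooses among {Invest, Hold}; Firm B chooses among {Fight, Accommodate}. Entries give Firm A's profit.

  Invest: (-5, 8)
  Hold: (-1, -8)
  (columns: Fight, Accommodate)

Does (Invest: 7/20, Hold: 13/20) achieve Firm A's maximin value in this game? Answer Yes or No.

Against Fight this mix gives (7/20)·(-5) + (13/20)·(-1) = -12/5.
Against Accommodate this mix gives (7/20)·8 + (13/20)·(-8) = -12/5.
All of Firm B's active replies (Fight, Accommodate) yield -12/5, and no column does worse for Firm A. The mix makes Firm B indifferent and guarantees -12/5, so it is optimal.

Yes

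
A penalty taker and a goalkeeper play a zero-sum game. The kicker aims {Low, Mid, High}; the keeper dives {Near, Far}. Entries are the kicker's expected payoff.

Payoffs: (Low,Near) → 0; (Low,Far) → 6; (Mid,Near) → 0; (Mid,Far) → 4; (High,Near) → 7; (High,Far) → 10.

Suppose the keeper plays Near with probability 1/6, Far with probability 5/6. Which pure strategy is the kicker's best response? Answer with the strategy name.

Expected payoff of Low: (1/6)·0 + (5/6)·6 = 5.
Expected payoff of Mid: (1/6)·0 + (5/6)·4 = 10/3.
Expected payoff of High: (1/6)·7 + (5/6)·10 = 19/2.
The largest is 19/2, so the kicker's best response is High.

High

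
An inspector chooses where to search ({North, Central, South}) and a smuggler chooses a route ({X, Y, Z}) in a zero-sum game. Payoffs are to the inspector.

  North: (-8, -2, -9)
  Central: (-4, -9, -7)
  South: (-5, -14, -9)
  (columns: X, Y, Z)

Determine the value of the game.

-67/9

Row minima: North → -9, Central → -9, South → -14; maximin = -9.
Column maxima: X → -4, Y → -2, Z → -7; minimax = -7.
-9 ≠ -7, so there is no saddle point; optimal play is mixed.
South is strictly dominated by Central, so the inspector never plays it.
X is strictly dominated by Z (it gives the inspector strictly more in every row), so the smuggler never plays it.
On the remaining 2×2 (North, Central vs Y, Z):
Let the inspector play North with probability p. Expected payoff against Y: (-2)p + (-9)(1−p) = 7p − 9; against Z: (-9)p + (-7)(1−p) = −2p − 7.
Setting these equal: 7p − 9 = −2p − 7 ⇒ 9p = 2 ⇒ p = 2/9, and the value is (7)·(2/9) − 9 = -67/9.
For the smuggler: with q = P(Y), equating North's and Central's payoffs gives 7q − 9 = −2q − 7 ⇒ q = 2/9.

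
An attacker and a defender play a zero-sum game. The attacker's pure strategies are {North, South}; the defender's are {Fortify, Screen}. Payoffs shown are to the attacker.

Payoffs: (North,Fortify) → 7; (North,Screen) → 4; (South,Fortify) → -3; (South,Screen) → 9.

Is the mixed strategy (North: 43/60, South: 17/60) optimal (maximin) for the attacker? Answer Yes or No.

Against Fortify this mix gives (43/60)·7 + (17/60)·(-3) = 25/6.
Against Screen this mix gives (43/60)·4 + (17/60)·9 = 65/12.
The defender will play Fortify, holding the attacker to 25/6. Shifting weight toward the row that does better against Fortify would raise this floor (the equalizing mix achieves 5 against both Fortify and Screen), so the proposed strategy is not optimal.

No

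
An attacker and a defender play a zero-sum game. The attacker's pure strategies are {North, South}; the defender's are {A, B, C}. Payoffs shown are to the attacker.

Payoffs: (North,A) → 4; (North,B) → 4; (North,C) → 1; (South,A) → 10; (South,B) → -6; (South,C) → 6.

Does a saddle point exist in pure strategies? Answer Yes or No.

Row minima: North → 1, South → -6; maximin = 1.
Column maxima: A → 10, B → 4, C → 6; minimax = 4.
1 ≠ 4, so no pure-strategy equilibrium exists.

No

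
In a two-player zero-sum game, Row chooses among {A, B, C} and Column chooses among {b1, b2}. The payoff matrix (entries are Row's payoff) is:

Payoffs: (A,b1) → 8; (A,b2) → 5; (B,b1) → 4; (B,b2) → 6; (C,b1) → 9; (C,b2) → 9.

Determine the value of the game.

Row minima: A → 5, B → 4, C → 9; maximin = 9.
Column maxima: b1 → 9, b2 → 9; minimax = 9.
Since maximin = minimax = 9, there is a saddle point and the value is 9.

9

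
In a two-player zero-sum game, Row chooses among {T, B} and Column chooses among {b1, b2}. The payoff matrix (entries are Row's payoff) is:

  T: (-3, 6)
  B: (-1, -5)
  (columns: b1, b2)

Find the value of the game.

Row minima: T → -3, B → -5; maximin = -3.
Column maxima: b1 → -1, b2 → 6; minimax = -1.
-3 ≠ -1, so there is no saddle point; optimal play is mixed.
Let Row play T with probability p. Expected payoff against b1: (-3)p + (-1)(1−p) = −2p − 1; against b2: 6p + (-5)(1−p) = 11p − 5.
Setting these equal: −2p − 1 = 11p − 5 ⇒ −13p = -4 ⇒ p = 4/13, and the value is (-2)·(4/13) − 1 = -21/13.
For Column: with q = P(b1), equating T's and B's payoffs gives −9q + 6 = 4q − 5 ⇒ q = 11/13.

-21/13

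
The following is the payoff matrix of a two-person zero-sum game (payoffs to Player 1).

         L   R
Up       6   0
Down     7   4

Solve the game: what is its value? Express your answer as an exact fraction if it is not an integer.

4

Row minima: Up → 0, Down → 4; maximin = 4.
Column maxima: L → 7, R → 4; minimax = 4.
Since maximin = minimax = 4, there is a saddle point and the value is 4.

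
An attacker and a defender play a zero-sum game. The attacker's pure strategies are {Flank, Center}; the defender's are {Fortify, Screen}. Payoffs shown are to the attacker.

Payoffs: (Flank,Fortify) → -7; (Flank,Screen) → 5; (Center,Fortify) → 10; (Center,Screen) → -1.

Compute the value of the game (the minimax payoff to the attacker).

Row minima: Flank → -7, Center → -1; maximin = -1.
Column maxima: Fortify → 10, Screen → 5; minimax = 5.
-1 ≠ 5, so there is no saddle point; optimal play is mixed.
Let the attacker play Flank with probability p. Expected payoff against Fortify: (-7)p + 10(1−p) = −17p + 10; against Screen: 5p + (-1)(1−p) = 6p − 1.
Setting these equal: −17p + 10 = 6p − 1 ⇒ −23p = -11 ⇒ p = 11/23, and the value is (-17)·(11/23) + 10 = 43/23.
For the defender: with q = P(Fortify), equating Flank's and Center's payoffs gives −12q + 5 = 11q − 1 ⇒ q = 6/23.

43/23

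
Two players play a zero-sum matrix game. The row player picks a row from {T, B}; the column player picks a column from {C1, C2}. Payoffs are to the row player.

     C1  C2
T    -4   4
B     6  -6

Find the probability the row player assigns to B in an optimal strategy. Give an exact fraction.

Row minima: T → -4, B → -6; maximin = -4.
Column maxima: C1 → 6, C2 → 4; minimax = 4.
-4 ≠ 4, so there is no saddle point; optimal play is mixed.
Let the row player play T with probability p. Expected payoff against C1: (-4)p + 6(1−p) = −10p + 6; against C2: 4p + (-6)(1−p) = 10p − 6.
Setting these equal: −10p + 6 = 10p − 6 ⇒ −20p = -12 ⇒ p = 3/5, and the value is (-10)·(3/5) + 6 = 0.
For the column player: with q = P(C1), equating T's and B's payoffs gives −8q + 4 = 12q − 6 ⇒ q = 1/2.

2/5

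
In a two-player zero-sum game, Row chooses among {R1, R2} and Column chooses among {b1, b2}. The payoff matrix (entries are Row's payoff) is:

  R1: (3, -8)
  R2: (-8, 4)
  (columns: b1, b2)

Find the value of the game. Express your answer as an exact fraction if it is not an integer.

Row minima: R1 → -8, R2 → -8; maximin = -8.
Column maxima: b1 → 3, b2 → 4; minimax = 3.
-8 ≠ 3, so there is no saddle point; optimal play is mixed.
Let Row play R1 with probability p. Expected payoff against b1: 3p + (-8)(1−p) = 11p − 8; against b2: (-8)p + 4(1−p) = −12p + 4.
Setting these equal: 11p − 8 = −12p + 4 ⇒ 23p = 12 ⇒ p = 12/23, and the value is (11)·(12/23) − 8 = -52/23.
For Column: with q = P(b1), equating R1's and R2's payoffs gives 11q − 8 = −12q + 4 ⇒ q = 12/23.

-52/23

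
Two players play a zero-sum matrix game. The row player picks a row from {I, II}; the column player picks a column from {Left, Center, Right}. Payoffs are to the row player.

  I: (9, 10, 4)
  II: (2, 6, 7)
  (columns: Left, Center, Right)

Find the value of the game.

Row minima: I → 4, II → 2; maximin = 4.
Column maxima: Left → 9, Center → 10, Right → 7; minimax = 7.
4 ≠ 7, so there is no saddle point; optimal play is mixed.
Center is strictly dominated by Left (it gives the row player strictly more in every row), so the column player never plays it.
On the remaining 2×2 (I, II vs Left, Right):
Let the row player play I with probability p. Expected payoff against Left: 9p + 2(1−p) = 7p + 2; against Right: 4p + 7(1−p) = −3p + 7.
Setting these equal: 7p + 2 = −3p + 7 ⇒ 10p = 5 ⇒ p = 1/2, and the value is (7)·(1/2) + 2 = 11/2.
For the column player: with q = P(Left), equating I's and II's payoffs gives 5q + 4 = −5q + 7 ⇒ q = 3/10.

11/2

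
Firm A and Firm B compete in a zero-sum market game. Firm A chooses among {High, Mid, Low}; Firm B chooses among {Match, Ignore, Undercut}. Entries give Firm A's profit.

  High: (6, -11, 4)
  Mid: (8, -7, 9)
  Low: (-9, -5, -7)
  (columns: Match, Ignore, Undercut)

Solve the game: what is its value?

Row minima: High → -11, Mid → -7, Low → -9; maximin = -7.
Column maxima: Match → 8, Ignore → -5, Undercut → 9; minimax = -5.
-7 ≠ -5, so there is no saddle point; optimal play is mixed.
High is strictly dominated by Mid, so Firm A never plays it.
With High eliminated, Undercut is strictly dominated by Match (it gives Firm A strictly more in every remaining row), so Firm B never plays it.
On the remaining 2×2 (Mid, Low vs Match, Ignore):
Let Firm A play Mid with probability p. Expected payoff against Match: 8p + (-9)(1−p) = 17p − 9; against Ignore: (-7)p + (-5)(1−p) = −2p − 5.
Setting these equal: 17p − 9 = −2p − 5 ⇒ 19p = 4 ⇒ p = 4/19, and the value is (17)·(4/19) − 9 = -103/19.
For Firm B: with q = P(Match), equating Mid's and Low's payoffs gives 15q − 7 = −4q − 5 ⇒ q = 2/19.

-103/19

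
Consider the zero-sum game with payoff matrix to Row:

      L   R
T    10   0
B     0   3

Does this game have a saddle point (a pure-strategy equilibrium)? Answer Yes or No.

Row minima: T → 0, B → 0; maximin = 0.
Column maxima: L → 10, R → 3; minimax = 3.
0 ≠ 3, so no pure-strategy equilibrium exists.

No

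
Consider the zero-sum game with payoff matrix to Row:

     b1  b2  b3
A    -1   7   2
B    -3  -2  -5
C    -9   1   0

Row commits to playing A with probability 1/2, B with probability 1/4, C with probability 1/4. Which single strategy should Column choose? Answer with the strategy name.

If Column plays b1, Row's expected payoff is (1/2)·(-1) + (1/4)·(-3) + (1/4)·(-9) = -7/2.
If Column plays b2, Row's expected payoff is (1/2)·7 + (1/4)·(-2) + (1/4)·1 = 13/4.
If Column plays b3, Row's expected payoff is (1/2)·2 + (1/4)·(-5) + (1/4)·0 = -1/4.
Column minimizes Row's payoff; the smallest is -7/2, so the best response is b1.

b1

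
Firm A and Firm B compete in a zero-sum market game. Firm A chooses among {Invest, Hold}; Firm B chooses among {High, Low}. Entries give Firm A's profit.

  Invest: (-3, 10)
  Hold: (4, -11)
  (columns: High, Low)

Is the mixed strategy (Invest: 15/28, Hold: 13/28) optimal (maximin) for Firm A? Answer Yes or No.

Yes

Against High this mix gives (15/28)·(-3) + (13/28)·4 = 1/4.
Against Low this mix gives (15/28)·10 + (13/28)·(-11) = 1/4.
All of Firm B's active replies (High, Low) yield 1/4, and no column does worse for Firm A. The mix makes Firm B indifferent and guarantees 1/4, so it is optimal.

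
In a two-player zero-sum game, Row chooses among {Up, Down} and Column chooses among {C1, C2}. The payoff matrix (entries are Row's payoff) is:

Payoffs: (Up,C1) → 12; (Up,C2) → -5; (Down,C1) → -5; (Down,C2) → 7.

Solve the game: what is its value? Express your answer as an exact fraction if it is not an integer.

59/29

Row minima: Up → -5, Down → -5; maximin = -5.
Column maxima: C1 → 12, C2 → 7; minimax = 7.
-5 ≠ 7, so there is no saddle point; optimal play is mixed.
Let Row play Up with probability p. Expected payoff against C1: 12p + (-5)(1−p) = 17p − 5; against C2: (-5)p + 7(1−p) = −12p + 7.
Setting these equal: 17p − 5 = −12p + 7 ⇒ 29p = 12 ⇒ p = 12/29, and the value is (17)·(12/29) − 5 = 59/29.
For Column: with q = P(C1), equating Up's and Down's payoffs gives 17q − 5 = −12q + 7 ⇒ q = 12/29.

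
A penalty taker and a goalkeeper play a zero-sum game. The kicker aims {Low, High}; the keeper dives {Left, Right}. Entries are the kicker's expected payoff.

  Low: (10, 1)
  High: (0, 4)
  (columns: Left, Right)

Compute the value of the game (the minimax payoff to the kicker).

40/13

Row minima: Low → 1, High → 0; maximin = 1.
Column maxima: Left → 10, Right → 4; minimax = 4.
1 ≠ 4, so there is no saddle point; optimal play is mixed.
Let the kicker play Low with probability p. Expected payoff against Left: 10p + 0(1−p) = 10p; against Right: 1p + 4(1−p) = −3p + 4.
Setting these equal: 10p = −3p + 4 ⇒ 13p = 4 ⇒ p = 4/13, and the value is (10)·(4/13) = 40/13.
For the keeper: with q = P(Left), equating Low's and High's payoffs gives 9q + 1 = −4q + 4 ⇒ q = 3/13.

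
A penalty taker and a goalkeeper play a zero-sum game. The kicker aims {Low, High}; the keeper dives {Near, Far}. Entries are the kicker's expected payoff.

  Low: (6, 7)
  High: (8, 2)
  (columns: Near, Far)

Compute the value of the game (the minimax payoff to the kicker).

Row minima: Low → 6, High → 2; maximin = 6.
Column maxima: Near → 8, Far → 7; minimax = 7.
6 ≠ 7, so there is no saddle point; optimal play is mixed.
Let the kicker play Low with probability p. Expected payoff against Near: 6p + 8(1−p) = −2p + 8; against Far: 7p + 2(1−p) = 5p + 2.
Setting these equal: −2p + 8 = 5p + 2 ⇒ −7p = -6 ⇒ p = 6/7, and the value is (-2)·(6/7) + 8 = 44/7.
For the keeper: with q = P(Near), equating Low's and High's payoffs gives −q + 7 = 6q + 2 ⇒ q = 5/7.

44/7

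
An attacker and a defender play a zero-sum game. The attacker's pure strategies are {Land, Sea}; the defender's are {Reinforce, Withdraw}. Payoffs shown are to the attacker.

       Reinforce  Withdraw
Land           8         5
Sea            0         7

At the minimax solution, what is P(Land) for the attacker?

7/10

Row minima: Land → 5, Sea → 0; maximin = 5.
Column maxima: Reinforce → 8, Withdraw → 7; minimax = 7.
5 ≠ 7, so there is no saddle point; optimal play is mixed.
Let the attacker play Land with probability p. Expected payoff against Reinforce: 8p + 0(1−p) = 8p; against Withdraw: 5p + 7(1−p) = −2p + 7.
Setting these equal: 8p = −2p + 7 ⇒ 10p = 7 ⇒ p = 7/10, and the value is (8)·(7/10) = 28/5.
For the defender: with q = P(Reinforce), equating Land's and Sea's payoffs gives 3q + 5 = −7q + 7 ⇒ q = 1/5.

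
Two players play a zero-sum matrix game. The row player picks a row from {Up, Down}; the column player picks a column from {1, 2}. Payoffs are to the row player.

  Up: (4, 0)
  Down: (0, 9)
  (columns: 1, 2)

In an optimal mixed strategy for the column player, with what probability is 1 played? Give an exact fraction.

Row minima: Up → 0, Down → 0; maximin = 0.
Column maxima: 1 → 4, 2 → 9; minimax = 4.
0 ≠ 4, so there is no saddle point; optimal play is mixed.
Let the row player play Up with probability p. Expected payoff against 1: 4p + 0(1−p) = 4p; against 2: 0p + 9(1−p) = −9p + 9.
Setting these equal: 4p = −9p + 9 ⇒ 13p = 9 ⇒ p = 9/13, and the value is (4)·(9/13) = 36/13.
For the column player: with q = P(1), equating Up's and Down's payoffs gives 4q = −9q + 9 ⇒ q = 9/13.

9/13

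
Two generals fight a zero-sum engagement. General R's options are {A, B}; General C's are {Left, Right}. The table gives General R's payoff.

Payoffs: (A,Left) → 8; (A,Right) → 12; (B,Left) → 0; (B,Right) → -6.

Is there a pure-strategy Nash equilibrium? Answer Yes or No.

Row minima: A → 8, B → -6; maximin = 8.
Column maxima: Left → 8, Right → 12; minimax = 8.
maximin = minimax = 8, so a saddle point exists.

Yes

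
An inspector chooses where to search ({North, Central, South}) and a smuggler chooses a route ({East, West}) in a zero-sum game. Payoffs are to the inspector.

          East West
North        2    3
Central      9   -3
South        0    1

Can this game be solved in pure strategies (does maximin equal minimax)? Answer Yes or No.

No

Row minima: North → 2, Central → -3, South → 0; maximin = 2.
Column maxima: East → 9, West → 3; minimax = 3.
2 ≠ 3, so no pure-strategy equilibrium exists.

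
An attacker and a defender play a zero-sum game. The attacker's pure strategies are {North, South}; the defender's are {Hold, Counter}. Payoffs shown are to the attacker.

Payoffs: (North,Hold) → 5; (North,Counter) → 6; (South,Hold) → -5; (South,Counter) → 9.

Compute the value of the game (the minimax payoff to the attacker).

5

Row minima: North → 5, South → -5; maximin = 5.
Column maxima: Hold → 5, Counter → 9; minimax = 5.
Since maximin = minimax = 5, there is a saddle point and the value is 5.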